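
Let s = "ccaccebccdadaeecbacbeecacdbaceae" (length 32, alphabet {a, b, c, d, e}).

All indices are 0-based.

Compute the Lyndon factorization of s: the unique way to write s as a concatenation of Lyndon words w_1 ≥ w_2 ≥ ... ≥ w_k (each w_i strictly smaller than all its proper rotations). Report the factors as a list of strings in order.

["c", "c", "accebccdadaeecb", "acbeecacdbaceae"]

emit factor 1: 'c' (i=0, period=1)
emit factor 2: 'c' (i=1, period=1)
emit factor 3: 'accebccdadaeecb' (i=2, period=15)
emit factor 4: 'acbeecacdbaceae' (i=17, period=15)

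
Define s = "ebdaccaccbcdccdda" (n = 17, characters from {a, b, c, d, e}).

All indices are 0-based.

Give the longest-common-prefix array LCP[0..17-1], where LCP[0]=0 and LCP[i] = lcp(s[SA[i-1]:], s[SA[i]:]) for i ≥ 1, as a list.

[0, 1, 3, 0, 1, 0, 1, 1, 2, 2, 1, 2, 0, 2, 1, 1, 0]

sorted suffixes:
  #0 SA[0]=16  'a'
  #1 SA[1]=3  'accaccbcdccdda'
  #2 SA[2]=6  'accbcdccdda'
  #3 SA[3]=9  'bcdccdda'
  #4 SA[4]=1  'bdaccaccbcdccdda'
  #5 SA[5]=5  'caccbcdccdda'
  #6 SA[6]=8  'cbcdccdda'
  #7 SA[7]=4  'ccaccbcdccdda'
  #8 SA[8]=7  'ccbcdccdda'
  #9 SA[9]=12  'ccdda'
  #10 SA[10]=10  'cdccdda'
  #11 SA[11]=13  'cdda'
  #12 SA[12]=15  'da'
  #13 SA[13]=2  'daccaccbcdccdda'
  #14 SA[14]=11  'dccdda'
  #15 SA[15]=14  'dda'
  #16 SA[16]=0  'ebdaccaccbcdccdda'

SA = [16, 3, 6, 9, 1, 5, 8, 4, 7, 12, 10, 13, 15, 2, 11, 14, 0]
i: (SA[i-1],SA[i]) lcp shared
  1: (16,3) 1 'a'
  2: (3,6) 3 'acc'
  3: (6,9) 0 ''
  4: (9,1) 1 'b'
  5: (1,5) 0 ''
  6: (5,8) 1 'c'
  7: (8,4) 1 'c'
  8: (4,7) 2 'cc'
  9: (7,12) 2 'cc'
  10: (12,10) 1 'c'
  11: (10,13) 2 'cd'
  12: (13,15) 0 ''
  13: (15,2) 2 'da'
  14: (2,11) 1 'd'
  15: (11,14) 1 'd'
  16: (14,0) 0 ''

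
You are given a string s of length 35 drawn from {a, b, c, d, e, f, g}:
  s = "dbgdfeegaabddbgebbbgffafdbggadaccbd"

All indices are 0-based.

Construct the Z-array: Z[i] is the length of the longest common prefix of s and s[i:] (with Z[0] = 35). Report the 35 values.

Z[0]=35
i=1: fresh scan; Z[1]=0
i=2: fresh scan; Z[2]=0
i=3: fresh scan; Z[3]=1 grow→box=[3,4)
i=4: fresh scan; Z[4]=0
i=5: fresh scan; Z[5]=0
i=6: fresh scan; Z[6]=0
i=7: fresh scan; Z[7]=0
i=8: fresh scan; Z[8]=0
i=9: fresh scan; Z[9]=0
i=10: fresh scan; Z[10]=0
i=11: fresh scan; Z[11]=1 grow→box=[11,12)
i=12: fresh scan; Z[12]=3 grow→box=[12,15)
i=13: min(r-i=2, Z[1]=0)=0; Z[13]=0
i=14: min(r-i=1, Z[2]=0)=0; Z[14]=0
i=15: fresh scan; Z[15]=0
i=16: fresh scan; Z[16]=0
i=17: fresh scan; Z[17]=0
i=18: fresh scan; Z[18]=0
i=19: fresh scan; Z[19]=0
i=20: fresh scan; Z[20]=0
i=21: fresh scan; Z[21]=0
i=22: fresh scan; Z[22]=0
i=23: fresh scan; Z[23]=0
i=24: fresh scan; Z[24]=3 grow→box=[24,27)
i=25: min(r-i=2, Z[1]=0)=0; Z[25]=0
i=26: min(r-i=1, Z[2]=0)=0; Z[26]=0
i=27: fresh scan; Z[27]=0
i=28: fresh scan; Z[28]=0
i=29: fresh scan; Z[29]=1 grow→box=[29,30)
i=30: fresh scan; Z[30]=0
i=31: fresh scan; Z[31]=0
i=32: fresh scan; Z[32]=0
i=33: fresh scan; Z[33]=0
i=34: fresh scan; Z[34]=1 grow→box=[34,35)

[35, 0, 0, 1, 0, 0, 0, 0, 0, 0, 0, 1, 3, 0, 0, 0, 0, 0, 0, 0, 0, 0, 0, 0, 3, 0, 0, 0, 0, 1, 0, 0, 0, 0, 1]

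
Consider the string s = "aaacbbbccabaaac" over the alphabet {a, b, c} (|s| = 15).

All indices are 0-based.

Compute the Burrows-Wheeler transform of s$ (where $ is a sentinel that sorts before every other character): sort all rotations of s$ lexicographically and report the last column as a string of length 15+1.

cb$aacaaacbbacab

rank  rotation          last
    0  $aaacbbbccabaaac  c
    1  aaac$aaacbbbccab  b
    2  aaacbbbccabaaac$  $
    3  aac$aaacbbbccaba  a
    4  aacbbbccabaaac$a  a
    5  abaaac$aaacbbbcc  c
    6  ac$aaacbbbccabaa  a
    7  acbbbccabaaac$aa  a
    8  baaac$aaacbbbcca  a
    9  bbbccabaaac$aaac  c
   10  bbccabaaac$aaacb  b
   11  bccabaaac$aaacbb  b
   12  c$aaacbbbccabaaa  a
   13  cabaaac$aaacbbbc  c
   14  cbbbccabaaac$aaa  a
   15  ccabaaac$aaacbbb  b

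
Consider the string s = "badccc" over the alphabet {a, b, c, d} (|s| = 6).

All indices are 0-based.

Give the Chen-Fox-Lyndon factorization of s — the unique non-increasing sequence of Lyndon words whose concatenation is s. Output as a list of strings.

emit factor 1: 'b' (i=0, period=1)
emit factor 2: 'adccc' (i=1, period=5)

["b", "adccc"]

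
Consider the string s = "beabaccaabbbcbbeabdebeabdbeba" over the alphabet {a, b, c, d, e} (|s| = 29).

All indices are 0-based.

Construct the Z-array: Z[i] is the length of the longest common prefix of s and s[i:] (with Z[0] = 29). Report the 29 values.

Z[0]=29
i=1: i≥r, start 0; Z[1]=0
i=2: i≥r, start 0; Z[2]=0
i=3: i≥r, start 0; Z[3]=1 scan→box=[3,4)
i=4: i≥r, start 0; Z[4]=0
i=5: i≥r, start 0; Z[5]=0
i=6: i≥r, start 0; Z[6]=0
i=7: i≥r, start 0; Z[7]=0
i=8: i≥r, start 0; Z[8]=0
i=9: i≥r, start 0; Z[9]=1 scan→box=[9,10)
i=10: i≥r, start 0; Z[10]=1 scan→box=[10,11)
i=11: i≥r, start 0; Z[11]=1 scan→box=[11,12)
i=12: i≥r, start 0; Z[12]=0
i=13: i≥r, start 0; Z[13]=1 scan→box=[13,14)
i=14: i≥r, start 0; Z[14]=4 scan→box=[14,18)
i=15: min(r-i=3, Z[1]=0)=0; Z[15]=0
i=16: min(r-i=2, Z[2]=0)=0; Z[16]=0
i=17: min(r-i=1, Z[3]=1)=1; Z[17]=1
i=18: i≥r, start 0; Z[18]=0
i=19: i≥r, start 0; Z[19]=0
i=20: i≥r, start 0; Z[20]=4 scan→box=[20,24)
i=21: min(r-i=3, Z[1]=0)=0; Z[21]=0
i=22: min(r-i=2, Z[2]=0)=0; Z[22]=0
i=23: min(r-i=1, Z[3]=1)=1; Z[23]=1
i=24: i≥r, start 0; Z[24]=0
i=25: i≥r, start 0; Z[25]=2 scan→box=[25,27)
i=26: min(r-i=1, Z[1]=0)=0; Z[26]=0
i=27: i≥r, start 0; Z[27]=1 scan→box=[27,28)
i=28: i≥r, start 0; Z[28]=0

[29, 0, 0, 1, 0, 0, 0, 0, 0, 1, 1, 1, 0, 1, 4, 0, 0, 1, 0, 0, 4, 0, 0, 1, 0, 2, 0, 1, 0]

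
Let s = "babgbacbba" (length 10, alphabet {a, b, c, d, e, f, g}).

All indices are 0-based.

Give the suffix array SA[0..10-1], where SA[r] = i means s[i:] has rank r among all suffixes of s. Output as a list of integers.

[9, 1, 5, 8, 0, 4, 7, 2, 6, 3]

rank | idx | suffix
   0 |   9 | a
   1 |   1 | abgbacbba
   2 |   5 | acbba
   3 |   8 | ba
   4 |   0 | babgbacbba
   5 |   4 | bacbba
   6 |   7 | bba
   7 |   2 | bgbacbba
   8 |   6 | cbba
   9 |   3 | gbacbba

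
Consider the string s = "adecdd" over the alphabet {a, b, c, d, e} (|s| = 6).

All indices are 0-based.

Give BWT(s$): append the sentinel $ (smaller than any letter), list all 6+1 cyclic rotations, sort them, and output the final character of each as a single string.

d$edcad

rank  rotation last
    0  $adecdd  d
    1  adecdd$  $
    2  cdd$ade  e
    3  d$adecd  d
    4  dd$adec  c
    5  decdd$a  a
    6  ecdd$ad  d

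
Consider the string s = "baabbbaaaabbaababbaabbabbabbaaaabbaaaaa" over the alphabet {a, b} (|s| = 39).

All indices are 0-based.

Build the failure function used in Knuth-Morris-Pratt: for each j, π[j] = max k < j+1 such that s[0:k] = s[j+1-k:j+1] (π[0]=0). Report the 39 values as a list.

[0, 0, 0, 1, 1, 1, 2, 3, 0, 0, 1, 1, 2, 3, 4, 2, 1, 1, 2, 3, 4, 5, 2, 1, 1, 2, 1, 1, 2, 3, 0, 0, 1, 1, 2, 3, 0, 0, 0]

π[0] = 0
j=1 s[j]='a': π[1]=0 (border '')
j=2 s[j]='a': π[2]=0 (border '')
j=3 s[j]='b': π[3]=1 (border 'b')
j=4 s[j]='b': k: 1→0; π[4]=1 (border 'b')
j=5 s[j]='b': k: 1→0; π[5]=1 (border 'b')
j=6 s[j]='a': π[6]=2 (border 'ba')
j=7 s[j]='a': π[7]=3 (border 'baa')
j=8 s[j]='a': k: 3→0; π[8]=0 (border '')
j=9 s[j]='a': π[9]=0 (border '')
j=10 s[j]='b': π[10]=1 (border 'b')
j=11 s[j]='b': k: 1→0; π[11]=1 (border 'b')
j=12 s[j]='a': π[12]=2 (border 'ba')
j=13 s[j]='a': π[13]=3 (border 'baa')
j=14 s[j]='b': π[14]=4 (border 'baab')
j=15 s[j]='a': k: 4→1; π[15]=2 (border 'ba')
j=16 s[j]='b': k: 2→0; π[16]=1 (border 'b')
j=17 s[j]='b': k: 1→0; π[17]=1 (border 'b')
j=18 s[j]='a': π[18]=2 (border 'ba')
j=19 s[j]='a': π[19]=3 (border 'baa')
j=20 s[j]='b': π[20]=4 (border 'baab')
j=21 s[j]='b': π[21]=5 (border 'baabb')
j=22 s[j]='a': k: 5→1; π[22]=2 (border 'ba')
j=23 s[j]='b': k: 2→0; π[23]=1 (border 'b')
j=24 s[j]='b': k: 1→0; π[24]=1 (border 'b')
j=25 s[j]='a': π[25]=2 (border 'ba')
j=26 s[j]='b': k: 2→0; π[26]=1 (border 'b')
j=27 s[j]='b': k: 1→0; π[27]=1 (border 'b')
j=28 s[j]='a': π[28]=2 (border 'ba')
j=29 s[j]='a': π[29]=3 (border 'baa')
j=30 s[j]='a': k: 3→0; π[30]=0 (border '')
j=31 s[j]='a': π[31]=0 (border '')
j=32 s[j]='b': π[32]=1 (border 'b')
j=33 s[j]='b': k: 1→0; π[33]=1 (border 'b')
j=34 s[j]='a': π[34]=2 (border 'ba')
j=35 s[j]='a': π[35]=3 (border 'baa')
j=36 s[j]='a': k: 3→0; π[36]=0 (border '')
j=37 s[j]='a': π[37]=0 (border '')
j=38 s[j]='a': π[38]=0 (border '')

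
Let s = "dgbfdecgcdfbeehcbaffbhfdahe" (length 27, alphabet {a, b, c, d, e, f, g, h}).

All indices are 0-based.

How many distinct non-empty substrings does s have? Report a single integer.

357

rank→(start, suffix):
  0 → (17, 'affbhfdahe')
  1 → (24, 'ahe')
  2 → (16, 'baffbhfdahe')
  3 → (11, 'beehcbaffbhfdahe')
  4 → (2, 'bfdecgcdfbeehcbaffbhfdahe')
  5 → (20, 'bhfdahe')
  6 → (15, 'cbaffbhfdahe')
  7 → (8, 'cdfbeehcbaffbhfdahe')
  8 → (6, 'cgcdfbeehcbaffbhfdahe')
  9 → (23, 'dahe')
  10 → (4, 'decgcdfbeehcbaffbhfdahe')
  11 → (9, 'dfbeehcbaffbhfdahe')
  12 → (0, 'dgbfdecgcdfbeehcbaffbhfdahe')
  13 → (26, 'e')
  14 → (5, 'ecgcdfbeehcbaffbhfdahe')
  15 → (12, 'eehcbaffbhfdahe')
  16 → (13, 'ehcbaffbhfdahe')
  17 → (10, 'fbeehcbaffbhfdahe')
  18 → (19, 'fbhfdahe')
  19 → (22, 'fdahe')
  20 → (3, 'fdecgcdfbeehcbaffbhfdahe')
  21 → (18, 'ffbhfdahe')
  22 → (1, 'gbfdecgcdfbeehcbaffbhfdahe')
  23 → (7, 'gcdfbeehcbaffbhfdahe')
  24 → (14, 'hcbaffbhfdahe')
  25 → (25, 'he')
  26 → (21, 'hfdahe')

SA = [17, 24, 16, 11, 2, 20, 15, 8, 6, 23, 4, 9, 0, 26, 5, 12, 13, 10, 19, 22, 3, 18, 1, 7, 14, 25, 21]
rank  pair      lcp
   1  s[17:],s[24:]  1  'a'
   2  s[24:],s[16:]  0  ''
   3  s[16:],s[11:]  1  'b'
   4  s[11:],s[2:]  1  'b'
   5  s[2:],s[20:]  1  'b'
   6  s[20:],s[15:]  0  ''
   7  s[15:],s[8:]  1  'c'
   8  s[8:],s[6:]  1  'c'
   9  s[6:],s[23:]  0  ''
  10  s[23:],s[4:]  1  'd'
  11  s[4:],s[9:]  1  'd'
  12  s[9:],s[0:]  1  'd'
  13  s[0:],s[26:]  0  ''
  14  s[26:],s[5:]  1  'e'
  15  s[5:],s[12:]  1  'e'
  16  s[12:],s[13:]  1  'e'
  17  s[13:],s[10:]  0  ''
  18  s[10:],s[19:]  2  'fb'
  19  s[19:],s[22:]  1  'f'
  20  s[22:],s[3:]  2  'fd'
  21  s[3:],s[18:]  1  'f'
  22  s[18:],s[1:]  0  ''
  23  s[1:],s[7:]  1  'g'
  24  s[7:],s[14:]  0  ''
  25  s[14:],s[25:]  1  'h'
  26  s[25:],s[21:]  1  'h'

n(n+1)/2 = 27·28/2 = 378
Σ LCP = 0 + 1 + 0 + 1 + 1 + 1 + 0 + 1 + 1 + 0 + 1 + 1 + 1 + 0 + 1 + 1 + 1 + 0 + 2 + 1 + 2 + 1 + 0 + 1 + 0 + 1 + 1 = 21
distinct = 378 − 21 = 357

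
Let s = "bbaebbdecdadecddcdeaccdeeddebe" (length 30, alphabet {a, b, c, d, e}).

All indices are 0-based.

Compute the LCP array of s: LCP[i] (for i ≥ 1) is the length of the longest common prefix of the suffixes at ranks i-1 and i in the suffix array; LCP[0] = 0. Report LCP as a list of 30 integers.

rank→(start, suffix):
  0 → (19, 'accdeeddebe')
  1 → (10, 'adecddcdeaccdeeddebe')
  2 → (2, 'aebbdecdadecddcdeaccdeeddebe')
  3 → (1, 'baebbdecdadecddcdeaccdeeddebe')
  4 → (0, 'bbaebbdecdadecddcdeaccdeeddebe')
  5 → (4, 'bbdecdadecddcdeaccdeeddebe')
  6 → (5, 'bdecdadecddcdeaccdeeddebe')
  7 → (28, 'be')
  8 → (20, 'ccdeeddebe')
  9 → (8, 'cdadecddcdeaccdeeddebe')
  10 → (13, 'cddcdeaccdeeddebe')
  11 → (16, 'cdeaccdeeddebe')
  12 → (21, 'cdeeddebe')
  13 → (9, 'dadecddcdeaccdeeddebe')
  14 → (15, 'dcdeaccdeeddebe')
  15 → (14, 'ddcdeaccdeeddebe')
  16 → (25, 'ddebe')
  17 → (17, 'deaccdeeddebe')
  18 → (26, 'debe')
  19 → (6, 'decdadecddcdeaccdeeddebe')
  20 → (11, 'decddcdeaccdeeddebe')
  21 → (22, 'deeddebe')
  22 → (29, 'e')
  23 → (18, 'eaccdeeddebe')
  24 → (3, 'ebbdecdadecddcdeaccdeeddebe')
  25 → (27, 'ebe')
  26 → (7, 'ecdadecddcdeaccdeeddebe')
  27 → (12, 'ecddcdeaccdeeddebe')
  28 → (24, 'eddebe')
  29 → (23, 'eeddebe')

SA = [19, 10, 2, 1, 0, 4, 5, 28, 20, 8, 13, 16, 21, 9, 15, 14, 25, 17, 26, 6, 11, 22, 29, 18, 3, 27, 7, 12, 24, 23]
i: (SA[i-1],SA[i]) lcp shared
  1: (19,10) 1 'a'
  2: (10,2) 1 'a'
  3: (2,1) 0 ''
  4: (1,0) 1 'b'
  5: (0,4) 2 'bb'
  6: (4,5) 1 'b'
  7: (5,28) 1 'b'
  8: (28,20) 0 ''
  9: (20,8) 1 'c'
  10: (8,13) 2 'cd'
  11: (13,16) 2 'cd'
  12: (16,21) 3 'cde'
  13: (21,9) 0 ''
  14: (9,15) 1 'd'
  15: (15,14) 1 'd'
  16: (14,25) 2 'dd'
  17: (25,17) 1 'd'
  18: (17,26) 2 'de'
  19: (26,6) 2 'de'
  20: (6,11) 4 'decd'
  21: (11,22) 2 'de'
  22: (22,29) 0 ''
  23: (29,18) 1 'e'
  24: (18,3) 1 'e'
  25: (3,27) 2 'eb'
  26: (27,7) 1 'e'
  27: (7,12) 3 'ecd'
  28: (12,24) 1 'e'
  29: (24,23) 1 'e'

[0, 1, 1, 0, 1, 2, 1, 1, 0, 1, 2, 2, 3, 0, 1, 1, 2, 1, 2, 2, 4, 2, 0, 1, 1, 2, 1, 3, 1, 1]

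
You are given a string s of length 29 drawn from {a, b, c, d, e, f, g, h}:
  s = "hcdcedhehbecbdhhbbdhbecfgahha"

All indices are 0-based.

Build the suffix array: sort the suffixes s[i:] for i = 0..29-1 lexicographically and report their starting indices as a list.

[28, 25, 16, 17, 12, 9, 20, 11, 1, 3, 22, 2, 18, 5, 13, 10, 21, 4, 7, 23, 24, 27, 15, 8, 19, 0, 6, 26, 14]

rank→(start, suffix):
  0 → (28, 'a')
  1 → (25, 'ahha')
  2 → (16, 'bbdhbecfgahha')
  3 → (17, 'bdhbecfgahha')
  4 → (12, 'bdhhbbdhbecfgahha')
  5 → (9, 'becbdhhbbdhbecfgahha')
  6 → (20, 'becfgahha')
  7 → (11, 'cbdhhbbdhbecfgahha')
  8 → (1, 'cdcedhehbecbdhhbbdhbecfgahha')
  9 → (3, 'cedhehbecbdhhbbdhbecfgahha')
  10 → (22, 'cfgahha')
  11 → (2, 'dcedhehbecbdhhbbdhbecfgahha')
  12 → (18, 'dhbecfgahha')
  13 → (5, 'dhehbecbdhhbbdhbecfgahha')
  14 → (13, 'dhhbbdhbecfgahha')
  15 → (10, 'ecbdhhbbdhbecfgahha')
  16 → (21, 'ecfgahha')
  17 → (4, 'edhehbecbdhhbbdhbecfgahha')
  18 → (7, 'ehbecbdhhbbdhbecfgahha')
  19 → (23, 'fgahha')
  20 → (24, 'gahha')
  21 → (27, 'ha')
  22 → (15, 'hbbdhbecfgahha')
  23 → (8, 'hbecbdhhbbdhbecfgahha')
  24 → (19, 'hbecfgahha')
  25 → (0, 'hcdcedhehbecbdhhbbdhbecfgahha')
  26 → (6, 'hehbecbdhhbbdhbecfgahha')
  27 → (26, 'hha')
  28 → (14, 'hhbbdhbecfgahha')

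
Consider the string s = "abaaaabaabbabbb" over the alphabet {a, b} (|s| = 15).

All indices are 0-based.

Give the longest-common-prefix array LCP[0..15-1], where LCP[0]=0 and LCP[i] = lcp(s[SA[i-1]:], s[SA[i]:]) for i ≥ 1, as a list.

sorted suffixes:
  #0 SA[0]=2  'aaaabaabbabbb'
  #1 SA[1]=3  'aaabaabbabbb'
  #2 SA[2]=4  'aabaabbabbb'
  #3 SA[3]=7  'aabbabbb'
  #4 SA[4]=0  'abaaaabaabbabbb'
  #5 SA[5]=5  'abaabbabbb'
  #6 SA[6]=8  'abbabbb'
  #7 SA[7]=11  'abbb'
  #8 SA[8]=14  'b'
  #9 SA[9]=1  'baaaabaabbabbb'
  #10 SA[10]=6  'baabbabbb'
  #11 SA[11]=10  'babbb'
  #12 SA[12]=13  'bb'
  #13 SA[13]=9  'bbabbb'
  #14 SA[14]=12  'bbb'

SA = [2, 3, 4, 7, 0, 5, 8, 11, 14, 1, 6, 10, 13, 9, 12]
i: (SA[i-1],SA[i]) lcp shared
  1: (2,3) 3 'aaa'
  2: (3,4) 2 'aa'
  3: (4,7) 3 'aab'
  4: (7,0) 1 'a'
  5: (0,5) 4 'abaa'
  6: (5,8) 2 'ab'
  7: (8,11) 3 'abb'
  8: (11,14) 0 ''
  9: (14,1) 1 'b'
  10: (1,6) 3 'baa'
  11: (6,10) 2 'ba'
  12: (10,13) 1 'b'
  13: (13,9) 2 'bb'
  14: (9,12) 2 'bb'

[0, 3, 2, 3, 1, 4, 2, 3, 0, 1, 3, 2, 1, 2, 2]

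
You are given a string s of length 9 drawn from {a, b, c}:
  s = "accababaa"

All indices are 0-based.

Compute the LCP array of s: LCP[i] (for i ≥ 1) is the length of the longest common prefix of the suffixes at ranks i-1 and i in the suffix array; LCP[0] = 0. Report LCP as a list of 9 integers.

rank | idx | suffix
   0 |   8 | a
   1 |   7 | aa
   2 |   5 | abaa
   3 |   3 | ababaa
   4 |   0 | accababaa
   5 |   6 | baa
   6 |   4 | babaa
   7 |   2 | cababaa
   8 |   1 | ccababaa

SA = [8, 7, 5, 3, 0, 6, 4, 2, 1]
[i] adj suffixes → lcp
  [1] 8/7 → 1 ('a')
  [2] 7/5 → 1 ('a')
  [3] 5/3 → 3 ('aba')
  [4] 3/0 → 1 ('a')
  [5] 0/6 → 0 ('')
  [6] 6/4 → 2 ('ba')
  [7] 4/2 → 0 ('')
  [8] 2/1 → 1 ('c')

[0, 1, 1, 3, 1, 0, 2, 0, 1]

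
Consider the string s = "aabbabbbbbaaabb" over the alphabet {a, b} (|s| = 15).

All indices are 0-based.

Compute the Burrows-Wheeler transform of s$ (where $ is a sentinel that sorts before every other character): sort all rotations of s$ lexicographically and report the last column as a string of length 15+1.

bba$aabbbbababba

rank  rotation          last
    0  $aabbabbbbbaaabb  b
    1  aaabb$aabbabbbbb  b
    2  aabb$aabbabbbbba  a
    3  aabbabbbbbaaabb$  $
    4  abb$aabbabbbbbaa  a
    5  abbabbbbbaaabb$a  a
    6  abbbbbaaabb$aabb  b
    7  b$aabbabbbbbaaab  b
    8  baaabb$aabbabbbb  b
    9  babbbbbaaabb$aab  b
   10  bb$aabbabbbbbaaa  a
   11  bbaaabb$aabbabbb  b
   12  bbabbbbbaaabb$aa  a
   13  bbbaaabb$aabbabb  b
   14  bbbbaaabb$aabbab  b
   15  bbbbbaaabb$aabba  a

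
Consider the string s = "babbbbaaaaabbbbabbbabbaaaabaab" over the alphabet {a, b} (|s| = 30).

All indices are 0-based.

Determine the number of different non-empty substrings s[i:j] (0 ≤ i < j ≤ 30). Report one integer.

rank | idx | suffix
   0 |   6 | aaaaabbbbabbbabbaaaabaab
   1 |  22 | aaaabaab
   2 |   7 | aaaabbbbabbbabbaaaabaab
   3 |  23 | aaabaab
   4 |   8 | aaabbbbabbbabbaaaabaab
   5 |  27 | aab
   6 |  24 | aabaab
   7 |   9 | aabbbbabbbabbaaaabaab
   8 |  28 | ab
   9 |  25 | abaab
  10 |  19 | abbaaaabaab
  11 |  15 | abbbabbaaaabaab
  12 |   1 | abbbbaaaaabbbbabbbabbaaaabaab
  13 |  10 | abbbbabbbabbaaaabaab
  14 |  29 | b
  15 |   5 | baaaaabbbbabbbabbaaaabaab
  16 |  21 | baaaabaab
  17 |  26 | baab
  18 |  18 | babbaaaabaab
  19 |  14 | babbbabbaaaabaab
  20 |   0 | babbbbaaaaabbbbabbbabbaaaabaab
  21 |   4 | bbaaaaabbbbabbbabbaaaabaab
  22 |  20 | bbaaaabaab
  23 |  17 | bbabbaaaabaab
  24 |  13 | bbabbbabbaaaabaab
  25 |   3 | bbbaaaaabbbbabbbabbaaaabaab
  26 |  16 | bbbabbaaaabaab
  27 |  12 | bbbabbbabbaaaabaab
  28 |   2 | bbbbaaaaabbbbabbbabbaaaabaab
  29 |  11 | bbbbabbbabbaaaabaab

SA = [6, 22, 7, 23, 8, 27, 24, 9, 28, 25, 19, 15, 1, 10, 29, 5, 21, 26, 18, 14, 0, 4, 20, 17, 13, 3, 16, 12, 2, 11]
rank  pair      lcp
   1  s[6:],s[22:]  4  'aaaa'
   2  s[22:],s[7:]  5  'aaaab'
   3  s[7:],s[23:]  3  'aaa'
   4  s[23:],s[8:]  4  'aaab'
   5  s[8:],s[27:]  2  'aa'
   6  s[27:],s[24:]  3  'aab'
   7  s[24:],s[9:]  3  'aab'
   8  s[9:],s[28:]  1  'a'
   9  s[28:],s[25:]  2  'ab'
  10  s[25:],s[19:]  2  'ab'
  11  s[19:],s[15:]  3  'abb'
  12  s[15:],s[1:]  4  'abbb'
  13  s[1:],s[10:]  6  'abbbba'
  14  s[10:],s[29:]  0  ''
  15  s[29:],s[5:]  1  'b'
  16  s[5:],s[21:]  5  'baaaa'
  17  s[21:],s[26:]  3  'baa'
  18  s[26:],s[18:]  2  'ba'
  19  s[18:],s[14:]  4  'babb'
  20  s[14:],s[0:]  5  'babbb'
  21  s[0:],s[4:]  1  'b'
  22  s[4:],s[20:]  6  'bbaaaa'
  23  s[20:],s[17:]  3  'bba'
  24  s[17:],s[13:]  5  'bbabb'
  25  s[13:],s[3:]  2  'bb'
  26  s[3:],s[16:]  4  'bbba'
  27  s[16:],s[12:]  6  'bbbabb'
  28  s[12:],s[2:]  3  'bbb'
  29  s[2:],s[11:]  5  'bbbba'

n(n+1)/2 = 30·31/2 = 465
Σ LCP = 0 + 4 + 5 + 3 + 4 + 2 + 3 + 3 + 1 + 2 + 2 + 3 + 4 + 6 + 0 + 1 + 5 + 3 + 2 + 4 + 5 + 1 + 6 + 3 + 5 + 2 + 4 + 6 + 3 + 5 = 97
distinct = 465 − 97 = 368

368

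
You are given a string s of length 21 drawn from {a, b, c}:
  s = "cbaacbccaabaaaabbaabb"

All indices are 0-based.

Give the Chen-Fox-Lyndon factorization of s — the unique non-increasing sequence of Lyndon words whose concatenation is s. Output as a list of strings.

["c", "b", "aacbcc", "aab", "aaaabbaabb"]

emit factor 1: 'c' (i=0, period=1)
emit factor 2: 'b' (i=1, period=1)
emit factor 3: 'aacbcc' (i=2, period=6)
emit factor 4: 'aab' (i=8, period=3)
emit factor 5: 'aaaabbaabb' (i=11, period=10)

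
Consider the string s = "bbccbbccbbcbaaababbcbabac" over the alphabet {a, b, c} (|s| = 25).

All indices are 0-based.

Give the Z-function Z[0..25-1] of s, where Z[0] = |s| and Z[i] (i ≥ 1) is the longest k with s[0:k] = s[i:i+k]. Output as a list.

[25, 1, 0, 0, 7, 1, 0, 0, 3, 1, 0, 1, 0, 0, 0, 1, 0, 3, 1, 0, 1, 0, 1, 0, 0]

Z[0]=25
i=1: fresh scan; Z[1]=1 extend→box=[1,2)
i=2: fresh scan; Z[2]=0
i=3: fresh scan; Z[3]=0
i=4: fresh scan; Z[4]=7 extend→box=[4,11)
i=5: min(r-i=6, Z[1]=1)=1; Z[5]=1
i=6: min(r-i=5, Z[2]=0)=0; Z[6]=0
i=7: min(r-i=4, Z[3]=0)=0; Z[7]=0
i=8: min(r-i=3, Z[4]=7)=3; Z[8]=3
i=9: min(r-i=2, Z[5]=1)=1; Z[9]=1
i=10: min(r-i=1, Z[6]=0)=0; Z[10]=0
i=11: fresh scan; Z[11]=1 extend→box=[11,12)
i=12: fresh scan; Z[12]=0
i=13: fresh scan; Z[13]=0
i=14: fresh scan; Z[14]=0
i=15: fresh scan; Z[15]=1 extend→box=[15,16)
i=16: fresh scan; Z[16]=0
i=17: fresh scan; Z[17]=3 extend→box=[17,20)
i=18: min(r-i=2, Z[1]=1)=1; Z[18]=1
i=19: min(r-i=1, Z[2]=0)=0; Z[19]=0
i=20: fresh scan; Z[20]=1 extend→box=[20,21)
i=21: fresh scan; Z[21]=0
i=22: fresh scan; Z[22]=1 extend→box=[22,23)
i=23: fresh scan; Z[23]=0
i=24: fresh scan; Z[24]=0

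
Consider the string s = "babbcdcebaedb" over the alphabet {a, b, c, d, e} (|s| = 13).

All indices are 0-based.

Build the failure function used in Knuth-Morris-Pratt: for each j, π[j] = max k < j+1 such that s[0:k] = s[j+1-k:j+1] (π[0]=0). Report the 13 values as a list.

π[0] = 0
j=1 s[j]='a': π[1]=0 (border '')
j=2 s[j]='b': π[2]=1 (border 'b')
j=3 s[j]='b': k: 1→0; π[3]=1 (border 'b')
j=4 s[j]='c': k: 1→0; π[4]=0 (border '')
j=5 s[j]='d': π[5]=0 (border '')
j=6 s[j]='c': π[6]=0 (border '')
j=7 s[j]='e': π[7]=0 (border '')
j=8 s[j]='b': π[8]=1 (border 'b')
j=9 s[j]='a': π[9]=2 (border 'ba')
j=10 s[j]='e': k: 2→0; π[10]=0 (border '')
j=11 s[j]='d': π[11]=0 (border '')
j=12 s[j]='b': π[12]=1 (border 'b')

[0, 0, 1, 1, 0, 0, 0, 0, 1, 2, 0, 0, 1]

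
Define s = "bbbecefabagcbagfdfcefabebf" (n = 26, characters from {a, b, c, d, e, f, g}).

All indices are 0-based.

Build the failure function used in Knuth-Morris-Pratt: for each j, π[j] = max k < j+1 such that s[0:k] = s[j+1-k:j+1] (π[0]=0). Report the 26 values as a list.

π[0] = 0
j=1 s[j]='b': π[1]=1 (border 'b')
j=2 s[j]='b': π[2]=2 (border 'bb')
j=3 s[j]='e': k: 2→1→0; π[3]=0 (border '')
j=4 s[j]='c': π[4]=0 (border '')
j=5 s[j]='e': π[5]=0 (border '')
j=6 s[j]='f': π[6]=0 (border '')
j=7 s[j]='a': π[7]=0 (border '')
j=8 s[j]='b': π[8]=1 (border 'b')
j=9 s[j]='a': k: 1→0; π[9]=0 (border '')
j=10 s[j]='g': π[10]=0 (border '')
j=11 s[j]='c': π[11]=0 (border '')
j=12 s[j]='b': π[12]=1 (border 'b')
j=13 s[j]='a': k: 1→0; π[13]=0 (border '')
j=14 s[j]='g': π[14]=0 (border '')
j=15 s[j]='f': π[15]=0 (border '')
j=16 s[j]='d': π[16]=0 (border '')
j=17 s[j]='f': π[17]=0 (border '')
j=18 s[j]='c': π[18]=0 (border '')
j=19 s[j]='e': π[19]=0 (border '')
j=20 s[j]='f': π[20]=0 (border '')
j=21 s[j]='a': π[21]=0 (border '')
j=22 s[j]='b': π[22]=1 (border 'b')
j=23 s[j]='e': k: 1→0; π[23]=0 (border '')
j=24 s[j]='b': π[24]=1 (border 'b')
j=25 s[j]='f': k: 1→0; π[25]=0 (border '')

[0, 1, 2, 0, 0, 0, 0, 0, 1, 0, 0, 0, 1, 0, 0, 0, 0, 0, 0, 0, 0, 0, 1, 0, 1, 0]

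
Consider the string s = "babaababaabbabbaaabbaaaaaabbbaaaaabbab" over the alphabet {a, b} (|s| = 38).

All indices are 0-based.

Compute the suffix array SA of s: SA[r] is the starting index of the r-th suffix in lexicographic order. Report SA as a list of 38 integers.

rank | idx | suffix
   0 |  20 | aaaaaabbbaaaaabbab
   1 |  29 | aaaaabbab
   2 |  21 | aaaaabbbaaaaabbab
   3 |  30 | aaaabbab
   4 |  22 | aaaabbbaaaaabbab
   5 |  15 | aaabbaaaaaabbbaaaaabbab
   6 |  31 | aaabbab
   7 |  23 | aaabbbaaaaabbab
   8 |   3 | aababaabbabbaaabbaaaaaabbbaaaaabbab
   9 |  16 | aabbaaaaaabbbaaaaabbab
  10 |  32 | aabbab
  11 |   8 | aabbabbaaabbaaaaaabbbaaaaabbab
  12 |  24 | aabbbaaaaabbab
  13 |  36 | ab
  14 |   1 | abaababaabbabbaaabbaaaaaabbbaaaaabbab
  15 |   6 | abaabbabbaaabbaaaaaabbbaaaaabbab
  16 |   4 | ababaabbabbaaabbaaaaaabbbaaaaabbab
  17 |  17 | abbaaaaaabbbaaaaabbab
  18 |  12 | abbaaabbaaaaaabbbaaaaabbab
  19 |  33 | abbab
  20 |   9 | abbabbaaabbaaaaaabbbaaaaabbab
  21 |  25 | abbbaaaaabbab
  22 |  37 | b
  23 |  19 | baaaaaabbbaaaaabbab
  24 |  28 | baaaaabbab
  25 |  14 | baaabbaaaaaabbbaaaaabbab
  26 |   2 | baababaabbabbaaabbaaaaaabbbaaaaabbab
  27 |   7 | baabbabbaaabbaaaaaabbbaaaaabbab
  28 |  35 | bab
  29 |   0 | babaababaabbabbaaabbaaaaaabbbaaaaabbab
  30 |   5 | babaabbabbaaabbaaaaaabbbaaaaabbab
  31 |  11 | babbaaabbaaaaaabbbaaaaabbab
  32 |  18 | bbaaaaaabbbaaaaabbab
  33 |  27 | bbaaaaabbab
  34 |  13 | bbaaabbaaaaaabbbaaaaabbab
  35 |  34 | bbab
  36 |  10 | bbabbaaabbaaaaaabbbaaaaabbab
  37 |  26 | bbbaaaaabbab

[20, 29, 21, 30, 22, 15, 31, 23, 3, 16, 32, 8, 24, 36, 1, 6, 4, 17, 12, 33, 9, 25, 37, 19, 28, 14, 2, 7, 35, 0, 5, 11, 18, 27, 13, 34, 10, 26]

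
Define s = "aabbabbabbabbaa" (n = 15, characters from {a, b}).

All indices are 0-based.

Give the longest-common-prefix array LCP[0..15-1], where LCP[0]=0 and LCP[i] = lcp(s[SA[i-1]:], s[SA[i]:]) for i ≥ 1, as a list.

[0, 1, 2, 1, 4, 7, 10, 0, 2, 5, 8, 1, 3, 6, 9]

rank→(start, suffix):
  0 → (14, 'a')
  1 → (13, 'aa')
  2 → (0, 'aabbabbabbabbaa')
  3 → (10, 'abbaa')
  4 → (7, 'abbabbaa')
  5 → (4, 'abbabbabbaa')
  6 → (1, 'abbabbabbabbaa')
  7 → (12, 'baa')
  8 → (9, 'babbaa')
  9 → (6, 'babbabbaa')
  10 → (3, 'babbabbabbaa')
  11 → (11, 'bbaa')
  12 → (8, 'bbabbaa')
  13 → (5, 'bbabbabbaa')
  14 → (2, 'bbabbabbabbaa')

SA = [14, 13, 0, 10, 7, 4, 1, 12, 9, 6, 3, 11, 8, 5, 2]
[i] adj suffixes → lcp
  [1] 14/13 → 1 ('a')
  [2] 13/0 → 2 ('aa')
  [3] 0/10 → 1 ('a')
  [4] 10/7 → 4 ('abba')
  [5] 7/4 → 7 ('abbabba')
  [6] 4/1 → 10 ('abbabbabba')
  [7] 1/12 → 0 ('')
  [8] 12/9 → 2 ('ba')
  [9] 9/6 → 5 ('babba')
  [10] 6/3 → 8 ('babbabba')
  [11] 3/11 → 1 ('b')
  [12] 11/8 → 3 ('bba')
  [13] 8/5 → 6 ('bbabba')
  [14] 5/2 → 9 ('bbabbabba')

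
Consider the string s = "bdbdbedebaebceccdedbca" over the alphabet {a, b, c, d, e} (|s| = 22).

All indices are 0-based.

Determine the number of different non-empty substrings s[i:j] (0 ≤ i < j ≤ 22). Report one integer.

228

rank→(start, suffix):
  0 → (21, 'a')
  1 → (9, 'aebceccdedbca')
  2 → (8, 'baebceccdedbca')
  3 → (19, 'bca')
  4 → (11, 'bceccdedbca')
  5 → (0, 'bdbdbedebaebceccdedbca')
  6 → (2, 'bdbedebaebceccdedbca')
  7 → (4, 'bedebaebceccdedbca')
  8 → (20, 'ca')
  9 → (14, 'ccdedbca')
  10 → (15, 'cdedbca')
  11 → (12, 'ceccdedbca')
  12 → (18, 'dbca')
  13 → (1, 'dbdbedebaebceccdedbca')
  14 → (3, 'dbedebaebceccdedbca')
  15 → (6, 'debaebceccdedbca')
  16 → (16, 'dedbca')
  17 → (7, 'ebaebceccdedbca')
  18 → (10, 'ebceccdedbca')
  19 → (13, 'eccdedbca')
  20 → (17, 'edbca')
  21 → (5, 'edebaebceccdedbca')

SA = [21, 9, 8, 19, 11, 0, 2, 4, 20, 14, 15, 12, 18, 1, 3, 6, 16, 7, 10, 13, 17, 5]
i: (SA[i-1],SA[i]) lcp shared
  1: (21,9) 1 'a'
  2: (9,8) 0 ''
  3: (8,19) 1 'b'
  4: (19,11) 2 'bc'
  5: (11,0) 1 'b'
  6: (0,2) 3 'bdb'
  7: (2,4) 1 'b'
  8: (4,20) 0 ''
  9: (20,14) 1 'c'
  10: (14,15) 1 'c'
  11: (15,12) 1 'c'
  12: (12,18) 0 ''
  13: (18,1) 2 'db'
  14: (1,3) 2 'db'
  15: (3,6) 1 'd'
  16: (6,16) 2 'de'
  17: (16,7) 0 ''
  18: (7,10) 2 'eb'
  19: (10,13) 1 'e'
  20: (13,17) 1 'e'
  21: (17,5) 2 'ed'

n(n+1)/2 = 22·23/2 = 253
Σ LCP = 0 + 1 + 0 + 1 + 2 + 1 + 3 + 1 + 0 + 1 + 1 + 1 + 0 + 2 + 2 + 1 + 2 + 0 + 2 + 1 + 1 + 2 = 25
distinct = 253 − 25 = 228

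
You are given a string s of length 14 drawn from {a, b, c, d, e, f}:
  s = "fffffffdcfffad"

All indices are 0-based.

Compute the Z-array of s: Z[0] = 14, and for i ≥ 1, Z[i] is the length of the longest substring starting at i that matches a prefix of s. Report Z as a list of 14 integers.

[14, 6, 5, 4, 3, 2, 1, 0, 0, 3, 2, 1, 0, 0]

Z[0]=14
i=1: fresh scan; Z[1]=6 grow→box=[1,7)
i=2: min(r-i=5, Z[1]=6)=5; Z[2]=5
i=3: min(r-i=4, Z[2]=5)=4; Z[3]=4
i=4: min(r-i=3, Z[3]=4)=3; Z[4]=3
i=5: min(r-i=2, Z[4]=3)=2; Z[5]=2
i=6: min(r-i=1, Z[5]=2)=1; Z[6]=1
i=7: fresh scan; Z[7]=0
i=8: fresh scan; Z[8]=0
i=9: fresh scan; Z[9]=3 grow→box=[9,12)
i=10: min(r-i=2, Z[1]=6)=2; Z[10]=2
i=11: min(r-i=1, Z[2]=5)=1; Z[11]=1
i=12: fresh scan; Z[12]=0
i=13: fresh scan; Z[13]=0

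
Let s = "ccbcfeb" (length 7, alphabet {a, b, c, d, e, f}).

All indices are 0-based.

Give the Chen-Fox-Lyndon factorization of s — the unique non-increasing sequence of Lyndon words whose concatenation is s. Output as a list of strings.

["c", "c", "bcfe", "b"]

emit factor 1: 'c' (i=0, period=1)
emit factor 2: 'c' (i=1, period=1)
emit factor 3: 'bcfe' (i=2, period=4)
emit factor 4: 'b' (i=6, period=1)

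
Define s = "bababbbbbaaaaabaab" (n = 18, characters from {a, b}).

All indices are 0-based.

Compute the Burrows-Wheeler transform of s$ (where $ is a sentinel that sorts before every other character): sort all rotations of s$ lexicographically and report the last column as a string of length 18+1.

bbaabaaabbaba$abbba

rank  rotation             last
    0  $bababbbbbaaaaabaab  b
    1  aaaaabaab$bababbbbb  b
    2  aaaabaab$bababbbbba  a
    3  aaabaab$bababbbbbaa  a
    4  aab$bababbbbbaaaaab  b
    5  aabaab$bababbbbbaaa  a
    6  ab$bababbbbbaaaaaba  a
    7  abaab$bababbbbbaaaa  a
    8  ababbbbbaaaaabaab$b  b
    9  abbbbbaaaaabaab$bab  b
   10  b$bababbbbbaaaaabaa  a
   11  baaaaabaab$bababbbb  b
   12  baab$bababbbbbaaaaa  a
   13  bababbbbbaaaaabaab$  $
   14  babbbbbaaaaabaab$ba  a
   15  bbaaaaabaab$bababbb  b
   16  bbbaaaaabaab$bababb  b
   17  bbbbaaaaabaab$babab  b
   18  bbbbbaaaaabaab$baba  a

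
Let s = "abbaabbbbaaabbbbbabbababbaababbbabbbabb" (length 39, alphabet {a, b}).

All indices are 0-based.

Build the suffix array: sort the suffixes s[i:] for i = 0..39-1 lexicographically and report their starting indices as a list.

rank | idx | suffix
   0 |   9 | aaabbbbbabbababbaababbbabbbabb
   1 |  25 | aababbbabbbabb
   2 |   3 | aabbbbaaabbbbbabbababbaababbbabbbabb
   3 |  10 | aabbbbbabbababbaababbbabbbabb
   4 |  20 | ababbaababbbabbbabb
   5 |  26 | ababbbabbbabb
   6 |  36 | abb
   7 |  22 | abbaababbbabbbabb
   8 |   0 | abbaabbbbaaabbbbbabbababbaababbbabbbabb
   9 |  17 | abbababbaababbbabbbabb
  10 |  32 | abbbabb
  11 |  28 | abbbabbbabb
  12 |   4 | abbbbaaabbbbbabbababbaababbbabbbabb
  13 |  11 | abbbbbabbababbaababbbabbbabb
  14 |  38 | b
  15 |   8 | baaabbbbbabbababbaababbbabbbabb
  16 |  24 | baababbbabbbabb
  17 |   2 | baabbbbaaabbbbbabbababbaababbbabbbabb
  18 |  19 | bababbaababbbabbbabb
  19 |  35 | babb
  20 |  21 | babbaababbbabbbabb
  21 |  16 | babbababbaababbbabbbabb
  22 |  31 | babbbabb
  23 |  27 | babbbabbbabb
  24 |  37 | bb
  25 |   7 | bbaaabbbbbabbababbaababbbabbbabb
  26 |  23 | bbaababbbabbbabb
  27 |   1 | bbaabbbbaaabbbbbabbababbaababbbabbbabb
  28 |  18 | bbababbaababbbabbbabb
  29 |  34 | bbabb
  30 |  15 | bbabbababbaababbbabbbabb
  31 |  30 | bbabbbabb
  32 |   6 | bbbaaabbbbbabbababbaababbbabbbabb
  33 |  33 | bbbabb
  34 |  14 | bbbabbababbaababbbabbbabb
  35 |  29 | bbbabbbabb
  36 |   5 | bbbbaaabbbbbabbababbaababbbabbbabb
  37 |  13 | bbbbabbababbaababbbabbbabb
  38 |  12 | bbbbbabbababbaababbbabbbabb

[9, 25, 3, 10, 20, 26, 36, 22, 0, 17, 32, 28, 4, 11, 38, 8, 24, 2, 19, 35, 21, 16, 31, 27, 37, 7, 23, 1, 18, 34, 15, 30, 6, 33, 14, 29, 5, 13, 12]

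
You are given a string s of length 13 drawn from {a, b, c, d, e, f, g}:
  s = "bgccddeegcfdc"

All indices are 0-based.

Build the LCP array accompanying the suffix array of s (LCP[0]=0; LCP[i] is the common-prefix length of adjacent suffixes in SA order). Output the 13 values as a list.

[0, 0, 1, 1, 1, 0, 1, 1, 0, 1, 0, 0, 2]

rank→(start, suffix):
  0 → (0, 'bgccddeegcfdc')
  1 → (12, 'c')
  2 → (2, 'ccddeegcfdc')
  3 → (3, 'cddeegcfdc')
  4 → (9, 'cfdc')
  5 → (11, 'dc')
  6 → (4, 'ddeegcfdc')
  7 → (5, 'deegcfdc')
  8 → (6, 'eegcfdc')
  9 → (7, 'egcfdc')
  10 → (10, 'fdc')
  11 → (1, 'gccddeegcfdc')
  12 → (8, 'gcfdc')

SA = [0, 12, 2, 3, 9, 11, 4, 5, 6, 7, 10, 1, 8]
[i] adj suffixes → lcp
  [1] 0/12 → 0 ('')
  [2] 12/2 → 1 ('c')
  [3] 2/3 → 1 ('c')
  [4] 3/9 → 1 ('c')
  [5] 9/11 → 0 ('')
  [6] 11/4 → 1 ('d')
  [7] 4/5 → 1 ('d')
  [8] 5/6 → 0 ('')
  [9] 6/7 → 1 ('e')
  [10] 7/10 → 0 ('')
  [11] 10/1 → 0 ('')
  [12] 1/8 → 2 ('gc')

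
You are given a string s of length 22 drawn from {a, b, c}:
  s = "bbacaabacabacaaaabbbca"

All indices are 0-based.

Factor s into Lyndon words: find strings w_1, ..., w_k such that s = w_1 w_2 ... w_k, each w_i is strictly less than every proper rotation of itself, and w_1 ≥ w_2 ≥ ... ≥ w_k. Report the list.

["b", "b", "ac", "aabacabac", "aaaabbbc", "a"]

emit factor 1: 'b' (i=0, period=1)
emit factor 2: 'b' (i=1, period=1)
emit factor 3: 'ac' (i=2, period=2)
emit factor 4: 'aabacabac' (i=4, period=9)
emit factor 5: 'aaaabbbc' (i=13, period=8)
emit factor 6: 'a' (i=21, period=1)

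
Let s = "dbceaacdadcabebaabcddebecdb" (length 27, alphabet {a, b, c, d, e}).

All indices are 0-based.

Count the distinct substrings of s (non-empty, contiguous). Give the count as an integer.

348

rank | idx | suffix
   0 |  15 | aabcddebecdb
   1 |   4 | aacdadcabebaabcddebecdb
   2 |  16 | abcddebecdb
   3 |  11 | abebaabcddebecdb
   4 |   5 | acdadcabebaabcddebecdb
   5 |   8 | adcabebaabcddebecdb
   6 |  26 | b
   7 |  14 | baabcddebecdb
   8 |  17 | bcddebecdb
   9 |   1 | bceaacdadcabebaabcddebecdb
  10 |  12 | bebaabcddebecdb
  11 |  22 | becdb
  12 |  10 | cabebaabcddebecdb
  13 |   6 | cdadcabebaabcddebecdb
  14 |  24 | cdb
  15 |  18 | cddebecdb
  16 |   2 | ceaacdadcabebaabcddebecdb
  17 |   7 | dadcabebaabcddebecdb
  18 |  25 | db
  19 |   0 | dbceaacdadcabebaabcddebecdb
  20 |   9 | dcabebaabcddebecdb
  21 |  19 | ddebecdb
  22 |  20 | debecdb
  23 |   3 | eaacdadcabebaabcddebecdb
  24 |  13 | ebaabcddebecdb
  25 |  21 | ebecdb
  26 |  23 | ecdb

SA = [15, 4, 16, 11, 5, 8, 26, 14, 17, 1, 12, 22, 10, 6, 24, 18, 2, 7, 25, 0, 9, 19, 20, 3, 13, 21, 23]
[i] adj suffixes → lcp
  [1] 15/4 → 2 ('aa')
  [2] 4/16 → 1 ('a')
  [3] 16/11 → 2 ('ab')
  [4] 11/5 → 1 ('a')
  [5] 5/8 → 1 ('a')
  [6] 8/26 → 0 ('')
  [7] 26/14 → 1 ('b')
  [8] 14/17 → 1 ('b')
  [9] 17/1 → 2 ('bc')
  [10] 1/12 → 1 ('b')
  [11] 12/22 → 2 ('be')
  [12] 22/10 → 0 ('')
  [13] 10/6 → 1 ('c')
  [14] 6/24 → 2 ('cd')
  [15] 24/18 → 2 ('cd')
  [16] 18/2 → 1 ('c')
  [17] 2/7 → 0 ('')
  [18] 7/25 → 1 ('d')
  [19] 25/0 → 2 ('db')
  [20] 0/9 → 1 ('d')
  [21] 9/19 → 1 ('d')
  [22] 19/20 → 1 ('d')
  [23] 20/3 → 0 ('')
  [24] 3/13 → 1 ('e')
  [25] 13/21 → 2 ('eb')
  [26] 21/23 → 1 ('e')

n(n+1)/2 = 27·28/2 = 378
Σ LCP = 0 + 2 + 1 + 2 + 1 + 1 + 0 + 1 + 1 + 2 + 1 + 2 + 0 + 1 + 2 + 2 + 1 + 0 + 1 + 2 + 1 + 1 + 1 + 0 + 1 + 2 + 1 = 30
distinct = 378 − 30 = 348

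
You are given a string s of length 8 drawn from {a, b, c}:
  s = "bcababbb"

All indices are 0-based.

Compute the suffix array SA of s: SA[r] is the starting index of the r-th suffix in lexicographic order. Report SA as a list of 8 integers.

[2, 4, 7, 3, 6, 5, 0, 1]

rank | idx | suffix
   0 |   2 | ababbb
   1 |   4 | abbb
   2 |   7 | b
   3 |   3 | babbb
   4 |   6 | bb
   5 |   5 | bbb
   6 |   0 | bcababbb
   7 |   1 | cababbb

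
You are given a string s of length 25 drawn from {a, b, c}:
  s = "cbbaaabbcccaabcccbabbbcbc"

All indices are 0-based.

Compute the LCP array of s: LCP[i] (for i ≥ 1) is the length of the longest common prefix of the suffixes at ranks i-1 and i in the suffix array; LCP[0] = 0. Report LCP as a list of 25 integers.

sorted suffixes:
  #0 SA[0]=3  'aaabbcccaabcccbabbbcbc'
  #1 SA[1]=4  'aabbcccaabcccbabbbcbc'
  #2 SA[2]=11  'aabcccbabbbcbc'
  #3 SA[3]=18  'abbbcbc'
  #4 SA[4]=5  'abbcccaabcccbabbbcbc'
  #5 SA[5]=12  'abcccbabbbcbc'
  #6 SA[6]=2  'baaabbcccaabcccbabbbcbc'
  #7 SA[7]=17  'babbbcbc'
  #8 SA[8]=1  'bbaaabbcccaabcccbabbbcbc'
  #9 SA[9]=19  'bbbcbc'
  #10 SA[10]=20  'bbcbc'
  #11 SA[11]=6  'bbcccaabcccbabbbcbc'
  #12 SA[12]=23  'bc'
  #13 SA[13]=21  'bcbc'
  #14 SA[14]=7  'bcccaabcccbabbbcbc'
  #15 SA[15]=13  'bcccbabbbcbc'
  #16 SA[16]=24  'c'
  #17 SA[17]=10  'caabcccbabbbcbc'
  #18 SA[18]=16  'cbabbbcbc'
  #19 SA[19]=0  'cbbaaabbcccaabcccbabbbcbc'
  #20 SA[20]=22  'cbc'
  #21 SA[21]=9  'ccaabcccbabbbcbc'
  #22 SA[22]=15  'ccbabbbcbc'
  #23 SA[23]=8  'cccaabcccbabbbcbc'
  #24 SA[24]=14  'cccbabbbcbc'

SA = [3, 4, 11, 18, 5, 12, 2, 17, 1, 19, 20, 6, 23, 21, 7, 13, 24, 10, 16, 0, 22, 9, 15, 8, 14]
[i] adj suffixes → lcp
  [1] 3/4 → 2 ('aa')
  [2] 4/11 → 3 ('aab')
  [3] 11/18 → 1 ('a')
  [4] 18/5 → 3 ('abb')
  [5] 5/12 → 2 ('ab')
  [6] 12/2 → 0 ('')
  [7] 2/17 → 2 ('ba')
  [8] 17/1 → 1 ('b')
  [9] 1/19 → 2 ('bb')
  [10] 19/20 → 2 ('bb')
  [11] 20/6 → 3 ('bbc')
  [12] 6/23 → 1 ('b')
  [13] 23/21 → 2 ('bc')
  [14] 21/7 → 2 ('bc')
  [15] 7/13 → 4 ('bccc')
  [16] 13/24 → 0 ('')
  [17] 24/10 → 1 ('c')
  [18] 10/16 → 1 ('c')
  [19] 16/0 → 2 ('cb')
  [20] 0/22 → 2 ('cb')
  [21] 22/9 → 1 ('c')
  [22] 9/15 → 2 ('cc')
  [23] 15/8 → 2 ('cc')
  [24] 8/14 → 3 ('ccc')

[0, 2, 3, 1, 3, 2, 0, 2, 1, 2, 2, 3, 1, 2, 2, 4, 0, 1, 1, 2, 2, 1, 2, 2, 3]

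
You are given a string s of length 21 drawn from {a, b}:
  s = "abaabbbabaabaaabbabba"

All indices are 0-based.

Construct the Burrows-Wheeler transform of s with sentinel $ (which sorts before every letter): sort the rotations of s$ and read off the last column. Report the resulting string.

rank  rotation                last
    0  $abaabbbabaabaaabbabba  a
    1  a$abaabbbabaabaaabbabb  b
    2  aaabbabba$abaabbbabaab  b
    3  aabaaabbabba$abaabbbab  b
    4  aabbabba$abaabbbabaaba  a
    5  aabbbabaabaaabbabba$ab  b
    6  abaaabbabba$abaabbbaba  a
    7  abaabaaabbabba$abaabbb  b
    8  abaabbbabaabaaabbabba$  $
    9  abba$abaabbbabaabaaabb  b
   10  abbabba$abaabbbabaabaa  a
   11  abbbabaabaaabbabba$aba  a
   12  ba$abaabbbabaabaaabbab  b
   13  baaabbabba$abaabbbabaa  a
   14  baabaaabbabba$abaabbba  a
   15  baabbbabaabaaabbabba$a  a
   16  babaabaaabbabba$abaabb  b
   17  babba$abaabbbabaabaaab  b
   18  bba$abaabbbabaabaaabba  a
   19  bbabaabaaabbabba$abaab  b
   20  bbabba$abaabbbabaabaaa  a
   21  bbbabaabaaabbabba$abaa  a

abbbabab$baabaaabbabaa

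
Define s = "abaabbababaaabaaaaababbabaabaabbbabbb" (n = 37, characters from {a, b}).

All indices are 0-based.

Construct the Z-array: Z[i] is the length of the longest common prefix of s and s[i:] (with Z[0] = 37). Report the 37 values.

Z[0]=37
i=1: i≥r, start 0; Z[1]=0
i=2: i≥r, start 0; Z[2]=1 extend→box=[2,3)
i=3: i≥r, start 0; Z[3]=2 extend→box=[3,5)
i=4: min(r-i=1, Z[1]=0)=0; Z[4]=0
i=5: i≥r, start 0; Z[5]=0
i=6: i≥r, start 0; Z[6]=3 extend→box=[6,9)
i=7: min(r-i=2, Z[1]=0)=0; Z[7]=0
i=8: min(r-i=1, Z[2]=1)=1; Z[8]=4 extend→box=[8,12)
i=9: min(r-i=3, Z[1]=0)=0; Z[9]=0
i=10: min(r-i=2, Z[2]=1)=1; Z[10]=1
i=11: min(r-i=1, Z[3]=2)=1; Z[11]=1
i=12: i≥r, start 0; Z[12]=4 extend→box=[12,16)
i=13: min(r-i=3, Z[1]=0)=0; Z[13]=0
i=14: min(r-i=2, Z[2]=1)=1; Z[14]=1
i=15: min(r-i=1, Z[3]=2)=1; Z[15]=1
i=16: i≥r, start 0; Z[16]=1 extend→box=[16,17)
i=17: i≥r, start 0; Z[17]=1 extend→box=[17,18)
i=18: i≥r, start 0; Z[18]=3 extend→box=[18,21)
i=19: min(r-i=2, Z[1]=0)=0; Z[19]=0
i=20: min(r-i=1, Z[2]=1)=1; Z[20]=2 extend→box=[20,22)
i=21: min(r-i=1, Z[1]=0)=0; Z[21]=0
i=22: i≥r, start 0; Z[22]=0
i=23: i≥r, start 0; Z[23]=5 extend→box=[23,28)
i=24: min(r-i=4, Z[1]=0)=0; Z[24]=0
i=25: min(r-i=3, Z[2]=1)=1; Z[25]=1
i=26: min(r-i=2, Z[3]=2)=2; Z[26]=6 extend→box=[26,32)
i=27: min(r-i=5, Z[1]=0)=0; Z[27]=0
i=28: min(r-i=4, Z[2]=1)=1; Z[28]=1
i=29: min(r-i=3, Z[3]=2)=2; Z[29]=2
i=30: min(r-i=2, Z[4]=0)=0; Z[30]=0
i=31: min(r-i=1, Z[5]=0)=0; Z[31]=0
i=32: i≥r, start 0; Z[32]=0
i=33: i≥r, start 0; Z[33]=2 extend→box=[33,35)
i=34: min(r-i=1, Z[1]=0)=0; Z[34]=0
i=35: i≥r, start 0; Z[35]=0
i=36: i≥r, start 0; Z[36]=0

[37, 0, 1, 2, 0, 0, 3, 0, 4, 0, 1, 1, 4, 0, 1, 1, 1, 1, 3, 0, 2, 0, 0, 5, 0, 1, 6, 0, 1, 2, 0, 0, 0, 2, 0, 0, 0]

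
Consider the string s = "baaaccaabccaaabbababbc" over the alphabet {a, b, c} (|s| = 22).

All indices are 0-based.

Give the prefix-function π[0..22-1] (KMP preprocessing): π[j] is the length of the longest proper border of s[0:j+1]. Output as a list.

π[0] = 0
j=1 s[j]='a': π[1]=0 (border '')
j=2 s[j]='a': π[2]=0 (border '')
j=3 s[j]='a': π[3]=0 (border '')
j=4 s[j]='c': π[4]=0 (border '')
j=5 s[j]='c': π[5]=0 (border '')
j=6 s[j]='a': π[6]=0 (border '')
j=7 s[j]='a': π[7]=0 (border '')
j=8 s[j]='b': π[8]=1 (border 'b')
j=9 s[j]='c': k: 1→0; π[9]=0 (border '')
j=10 s[j]='c': π[10]=0 (border '')
j=11 s[j]='a': π[11]=0 (border '')
j=12 s[j]='a': π[12]=0 (border '')
j=13 s[j]='a': π[13]=0 (border '')
j=14 s[j]='b': π[14]=1 (border 'b')
j=15 s[j]='b': k: 1→0; π[15]=1 (border 'b')
j=16 s[j]='a': π[16]=2 (border 'ba')
j=17 s[j]='b': k: 2→0; π[17]=1 (border 'b')
j=18 s[j]='a': π[18]=2 (border 'ba')
j=19 s[j]='b': k: 2→0; π[19]=1 (border 'b')
j=20 s[j]='b': k: 1→0; π[20]=1 (border 'b')
j=21 s[j]='c': k: 1→0; π[21]=0 (border '')

[0, 0, 0, 0, 0, 0, 0, 0, 1, 0, 0, 0, 0, 0, 1, 1, 2, 1, 2, 1, 1, 0]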